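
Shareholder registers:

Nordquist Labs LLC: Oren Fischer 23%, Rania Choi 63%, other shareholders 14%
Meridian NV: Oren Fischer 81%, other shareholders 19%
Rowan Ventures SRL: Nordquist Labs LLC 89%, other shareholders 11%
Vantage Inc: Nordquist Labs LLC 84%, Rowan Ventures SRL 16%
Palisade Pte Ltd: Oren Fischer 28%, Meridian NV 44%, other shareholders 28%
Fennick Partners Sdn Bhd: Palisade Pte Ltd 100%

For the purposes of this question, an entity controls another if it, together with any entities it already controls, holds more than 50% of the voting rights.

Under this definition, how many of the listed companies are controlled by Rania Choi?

3

Rania holds 63% of Nordquist, so Rania controls Nordquist.
Nordquist holds 89% of Rowan, so Rania controls Rowan.
Nordquist and Rowan together hold 84% + 16% = 100% of Vantage, so Rania controls Vantage.
No other company's threshold is met.
Rania controls 3 companies.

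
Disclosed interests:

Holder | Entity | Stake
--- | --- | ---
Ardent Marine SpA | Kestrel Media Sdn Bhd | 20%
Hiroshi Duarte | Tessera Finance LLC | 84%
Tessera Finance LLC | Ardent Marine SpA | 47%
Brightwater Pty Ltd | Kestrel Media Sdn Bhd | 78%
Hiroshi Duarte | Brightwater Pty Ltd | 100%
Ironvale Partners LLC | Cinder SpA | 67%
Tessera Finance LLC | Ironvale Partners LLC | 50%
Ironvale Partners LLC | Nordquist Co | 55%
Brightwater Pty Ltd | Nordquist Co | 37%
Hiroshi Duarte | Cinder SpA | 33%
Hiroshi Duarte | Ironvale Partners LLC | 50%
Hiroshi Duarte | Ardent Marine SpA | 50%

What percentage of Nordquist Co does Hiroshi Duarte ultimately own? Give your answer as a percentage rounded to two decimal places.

Hiroshi reaches Nordquist along 3 paths.
Via Ironvale: 50% × 55% = 27.5%.
Via Tessera → Ironvale: 84% × 50% × 55% = 23.1%.
Via Brightwater: 100% × 37% = 37%.
Total: 27.5% + 23.1% + 37% = 87.6%.
Rounded: 87.60%.

87.60%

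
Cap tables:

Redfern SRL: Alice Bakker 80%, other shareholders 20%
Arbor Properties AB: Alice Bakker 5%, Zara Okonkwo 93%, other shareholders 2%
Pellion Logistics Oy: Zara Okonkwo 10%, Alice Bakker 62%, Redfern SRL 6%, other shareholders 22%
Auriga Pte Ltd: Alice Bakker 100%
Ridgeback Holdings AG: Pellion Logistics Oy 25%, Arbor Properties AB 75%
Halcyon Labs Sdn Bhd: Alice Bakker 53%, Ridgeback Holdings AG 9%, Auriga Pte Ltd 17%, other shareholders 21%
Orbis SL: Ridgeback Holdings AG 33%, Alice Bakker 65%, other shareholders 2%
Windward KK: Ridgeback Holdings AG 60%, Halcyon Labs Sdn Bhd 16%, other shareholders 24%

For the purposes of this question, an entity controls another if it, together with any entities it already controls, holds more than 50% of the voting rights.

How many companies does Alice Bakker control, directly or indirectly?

Alice holds 80% of Redfern, so Alice controls Redfern.
Alice and Redfern together hold 62% + 6% = 68% of Pellion, so Alice controls Pellion.
Alice holds 100% of Auriga, so Alice controls Auriga.
Alice and Auriga together hold 53% + 17% = 70% of Halcyon, so Alice controls Halcyon.
Alice holds 65% of Orbis, so Alice controls Orbis.
No other company's threshold is met.
Alice controls 5 companies.

5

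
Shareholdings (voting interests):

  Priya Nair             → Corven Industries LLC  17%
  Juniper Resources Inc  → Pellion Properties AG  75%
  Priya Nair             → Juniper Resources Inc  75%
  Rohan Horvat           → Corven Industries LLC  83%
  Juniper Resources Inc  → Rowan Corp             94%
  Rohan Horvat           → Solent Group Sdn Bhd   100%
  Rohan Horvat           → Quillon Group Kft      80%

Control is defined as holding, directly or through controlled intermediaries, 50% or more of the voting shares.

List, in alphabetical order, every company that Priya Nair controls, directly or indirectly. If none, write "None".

Juniper Resources Inc, Pellion Properties AG, Rowan Corp

Priya holds 75% of Juniper, so Priya controls Juniper.
Juniper holds 94% of Rowan, so Priya controls Rowan.
Juniper holds 75% of Pellion, so Priya controls Pellion.
No other company's threshold is met.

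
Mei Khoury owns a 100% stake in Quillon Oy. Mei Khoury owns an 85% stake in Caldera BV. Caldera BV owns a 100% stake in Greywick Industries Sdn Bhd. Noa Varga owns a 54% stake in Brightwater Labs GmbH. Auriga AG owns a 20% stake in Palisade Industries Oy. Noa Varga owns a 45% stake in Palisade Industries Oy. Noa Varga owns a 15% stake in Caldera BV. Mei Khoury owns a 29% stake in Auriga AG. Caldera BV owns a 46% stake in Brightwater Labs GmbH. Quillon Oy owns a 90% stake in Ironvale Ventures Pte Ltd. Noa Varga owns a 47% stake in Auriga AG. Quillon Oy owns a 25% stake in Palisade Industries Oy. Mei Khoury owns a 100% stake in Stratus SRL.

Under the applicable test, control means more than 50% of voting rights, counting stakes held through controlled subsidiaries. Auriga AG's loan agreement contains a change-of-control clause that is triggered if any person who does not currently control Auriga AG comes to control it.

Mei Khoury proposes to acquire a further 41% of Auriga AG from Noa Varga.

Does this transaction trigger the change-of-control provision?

Yes

The purchase adds only to Mei's holdings (Noa's stake shrinks), so Mei is the only person who could newly come to control Auriga.
Mei holds 100% of Quillon, so Mei controls Quillon.
Mei holds 85% of Caldera, so Mei controls Caldera.
Caldera holds 100% of Greywick, so Mei controls Greywick.
Mei holds 100% of Stratus, so Mei controls Stratus.
Quillon holds 90% of Ironvale, so Mei controls Ironvale.
In Auriga, Mei's side holds only 29%, not > 50%.
So before the transaction, Mei does not control Auriga.
After the purchase, Mei's direct stake in Auriga rises to 29% + 41% = 70%, and Noa's stake falls to 6%.
Mei holds 70% of Auriga, so Mei controls Auriga.
Mei did not control Auriga before and does after, so the clause is triggered.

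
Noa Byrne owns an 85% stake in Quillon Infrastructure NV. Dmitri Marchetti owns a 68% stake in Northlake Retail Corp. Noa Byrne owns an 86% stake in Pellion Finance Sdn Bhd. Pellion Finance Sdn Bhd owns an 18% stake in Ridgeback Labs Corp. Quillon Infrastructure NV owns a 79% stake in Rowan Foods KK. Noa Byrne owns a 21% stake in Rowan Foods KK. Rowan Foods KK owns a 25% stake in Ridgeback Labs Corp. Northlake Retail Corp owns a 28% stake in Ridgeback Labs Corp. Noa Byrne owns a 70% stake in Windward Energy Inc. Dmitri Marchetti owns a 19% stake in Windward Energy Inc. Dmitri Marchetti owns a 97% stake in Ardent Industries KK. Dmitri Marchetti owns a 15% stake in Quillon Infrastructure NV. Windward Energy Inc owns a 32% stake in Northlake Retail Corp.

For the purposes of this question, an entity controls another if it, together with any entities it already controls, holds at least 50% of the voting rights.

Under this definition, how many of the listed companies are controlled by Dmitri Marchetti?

2

Dmitri holds 68% of Northlake, so Dmitri controls Northlake.
Dmitri holds 97% of Ardent, so Dmitri controls Ardent.
No other company's threshold is met.
Dmitri controls 2 companies.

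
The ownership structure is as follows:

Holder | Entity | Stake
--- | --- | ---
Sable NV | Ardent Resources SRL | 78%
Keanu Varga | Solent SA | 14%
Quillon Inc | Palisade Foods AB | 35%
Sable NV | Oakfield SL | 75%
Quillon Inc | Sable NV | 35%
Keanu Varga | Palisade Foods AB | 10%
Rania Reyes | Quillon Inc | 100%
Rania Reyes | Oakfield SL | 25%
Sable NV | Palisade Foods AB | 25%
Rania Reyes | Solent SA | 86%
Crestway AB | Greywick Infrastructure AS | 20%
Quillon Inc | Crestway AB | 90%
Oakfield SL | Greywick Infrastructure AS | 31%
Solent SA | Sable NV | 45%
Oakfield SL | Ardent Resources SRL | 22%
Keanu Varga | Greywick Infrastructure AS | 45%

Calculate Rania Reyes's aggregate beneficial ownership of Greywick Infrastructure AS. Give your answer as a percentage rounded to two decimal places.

42.89%

Rania reaches Greywick along 4 paths.
Via Quillon → Crestway: 100% × 90% × 20% = 18%.
Via Solent → Sable → Oakfield: 86% × 45% × 75% × 31% = 8.99775%.
Via Quillon → Sable → Oakfield: 100% × 35% × 75% × 31% = 8.1375%.
Via Oakfield: 25% × 31% = 7.75%.
Total: 18% + 8.99775% + 8.1375% + 7.75% = 42.88525%.
Rounded: 42.89%.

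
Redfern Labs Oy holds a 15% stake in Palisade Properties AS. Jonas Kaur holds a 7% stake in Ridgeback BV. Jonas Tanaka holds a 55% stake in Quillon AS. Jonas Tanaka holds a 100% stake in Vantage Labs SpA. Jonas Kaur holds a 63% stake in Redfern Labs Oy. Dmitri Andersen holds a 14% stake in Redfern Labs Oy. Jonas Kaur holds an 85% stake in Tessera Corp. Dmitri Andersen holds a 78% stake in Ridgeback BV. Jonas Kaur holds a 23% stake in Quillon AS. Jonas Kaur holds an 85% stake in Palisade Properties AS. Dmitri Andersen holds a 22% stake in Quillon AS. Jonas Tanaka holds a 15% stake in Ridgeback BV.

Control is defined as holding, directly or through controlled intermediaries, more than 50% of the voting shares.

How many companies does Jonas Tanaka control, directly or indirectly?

2

Jonas Tanaka holds 100% of Vantage, so Jonas Tanaka controls Vantage.
Jonas Tanaka holds 55% of Quillon, so Jonas Tanaka controls Quillon.
No other company's threshold is met.
Jonas Tanaka controls 2 companies.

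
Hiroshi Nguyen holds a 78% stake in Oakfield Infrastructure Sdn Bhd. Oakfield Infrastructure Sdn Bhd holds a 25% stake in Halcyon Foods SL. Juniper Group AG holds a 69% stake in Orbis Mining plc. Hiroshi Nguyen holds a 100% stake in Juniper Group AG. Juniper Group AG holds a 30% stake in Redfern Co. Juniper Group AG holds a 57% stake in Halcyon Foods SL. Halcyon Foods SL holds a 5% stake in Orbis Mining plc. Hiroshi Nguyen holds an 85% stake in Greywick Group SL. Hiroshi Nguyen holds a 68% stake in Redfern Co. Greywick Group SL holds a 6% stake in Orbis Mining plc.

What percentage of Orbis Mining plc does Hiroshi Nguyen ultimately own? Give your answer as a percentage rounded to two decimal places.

77.93%

Hiroshi reaches Orbis along 4 paths.
Via Juniper: 100% × 69% = 69%.
Via Oakfield → Halcyon: 78% × 25% × 5% = 0.975%.
Via Juniper → Halcyon: 100% × 57% × 5% = 2.85%.
Via Greywick: 85% × 6% = 5.1%.
Total: 69% + 0.975% + 2.85% + 5.1% = 77.925%.
Rounded: 77.93%.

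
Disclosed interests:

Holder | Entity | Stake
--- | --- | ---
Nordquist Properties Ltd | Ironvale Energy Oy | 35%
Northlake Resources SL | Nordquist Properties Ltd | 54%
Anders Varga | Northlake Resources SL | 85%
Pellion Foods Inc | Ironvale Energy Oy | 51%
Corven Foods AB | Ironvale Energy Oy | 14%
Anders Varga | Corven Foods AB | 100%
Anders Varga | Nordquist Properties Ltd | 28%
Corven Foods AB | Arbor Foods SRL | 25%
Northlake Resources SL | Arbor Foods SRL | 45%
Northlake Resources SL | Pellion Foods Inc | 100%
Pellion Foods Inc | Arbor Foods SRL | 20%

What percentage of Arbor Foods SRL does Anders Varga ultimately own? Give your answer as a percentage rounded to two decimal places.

80.25%

Anders reaches Arbor along 3 paths.
Via Corven: 100% × 25% = 25%.
Via Northlake: 85% × 45% = 38.25%.
Via Northlake → Pellion: 85% × 100% × 20% = 17%.
Total: 25% + 38.25% + 17% = 80.25%.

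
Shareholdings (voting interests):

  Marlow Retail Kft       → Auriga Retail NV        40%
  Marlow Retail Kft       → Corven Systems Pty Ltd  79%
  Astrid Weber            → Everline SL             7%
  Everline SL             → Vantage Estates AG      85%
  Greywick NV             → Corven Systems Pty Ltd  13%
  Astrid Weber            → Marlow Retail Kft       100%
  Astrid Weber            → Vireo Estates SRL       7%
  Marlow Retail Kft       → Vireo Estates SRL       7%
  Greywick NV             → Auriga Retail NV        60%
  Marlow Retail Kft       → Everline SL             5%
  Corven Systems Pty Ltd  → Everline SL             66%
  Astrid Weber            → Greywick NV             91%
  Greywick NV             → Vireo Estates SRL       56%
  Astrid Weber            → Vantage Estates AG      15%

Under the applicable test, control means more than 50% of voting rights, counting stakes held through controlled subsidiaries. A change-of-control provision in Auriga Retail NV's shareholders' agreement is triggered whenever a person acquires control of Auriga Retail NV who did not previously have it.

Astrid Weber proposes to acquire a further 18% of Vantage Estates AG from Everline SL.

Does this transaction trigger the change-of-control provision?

The purchase adds only to Astrid's holdings (Everline's stake shrinks), so Astrid is the only person who could newly come to control Auriga.
Astrid holds 91% of Greywick, so Astrid controls Greywick.
Astrid holds 100% of Marlow, so Astrid controls Marlow.
Greywick and Marlow together hold 60% + 40% = 100% of Auriga, so Astrid controls Auriga.
So Astrid already controls Auriga before the transaction.
After the purchase, Astrid's direct stake in Vantage rises to 15% + 18% = 33%, and Everline's stake falls to 67%.
Astrid controlled Auriga already, so this is not a new person acquiring control; every other person's position is unchanged or reduced.
No new person acquires control, so the clause is not triggered.

No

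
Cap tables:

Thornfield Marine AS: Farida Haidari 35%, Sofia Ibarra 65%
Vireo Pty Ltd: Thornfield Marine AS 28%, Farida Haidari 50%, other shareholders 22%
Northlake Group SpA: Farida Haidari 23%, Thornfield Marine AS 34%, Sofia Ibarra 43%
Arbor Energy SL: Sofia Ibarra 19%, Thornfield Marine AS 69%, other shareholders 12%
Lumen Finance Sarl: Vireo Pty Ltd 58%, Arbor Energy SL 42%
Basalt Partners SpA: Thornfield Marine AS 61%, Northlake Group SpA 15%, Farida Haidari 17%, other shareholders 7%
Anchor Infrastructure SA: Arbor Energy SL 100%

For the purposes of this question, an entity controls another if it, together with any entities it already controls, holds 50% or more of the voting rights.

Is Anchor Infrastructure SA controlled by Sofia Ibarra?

Sofia holds 65% of Thornfield, so Sofia controls Thornfield.
Sofia and Thornfield together hold 19% + 69% = 88% of Arbor, so Sofia controls Arbor.
Arbor holds 100% of Anchor, so Sofia controls Anchor.

Yes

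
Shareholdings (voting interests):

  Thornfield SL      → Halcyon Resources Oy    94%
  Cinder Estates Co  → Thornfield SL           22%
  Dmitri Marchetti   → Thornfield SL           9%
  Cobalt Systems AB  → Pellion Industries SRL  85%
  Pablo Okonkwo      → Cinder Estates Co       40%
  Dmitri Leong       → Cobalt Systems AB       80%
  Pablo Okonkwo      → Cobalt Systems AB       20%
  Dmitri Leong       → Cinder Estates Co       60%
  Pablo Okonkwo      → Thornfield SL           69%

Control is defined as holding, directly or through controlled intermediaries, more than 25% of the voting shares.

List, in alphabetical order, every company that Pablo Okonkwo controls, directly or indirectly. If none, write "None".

Pablo holds 40% of Cinder, so Pablo controls Cinder.
Cinder and Pablo together hold 22% + 69% = 91% of Thornfield, so Pablo controls Thornfield.
Thornfield holds 94% of Halcyon, so Pablo controls Halcyon.
No other company's threshold is met.

Cinder Estates Co, Halcyon Resources Oy, Thornfield SL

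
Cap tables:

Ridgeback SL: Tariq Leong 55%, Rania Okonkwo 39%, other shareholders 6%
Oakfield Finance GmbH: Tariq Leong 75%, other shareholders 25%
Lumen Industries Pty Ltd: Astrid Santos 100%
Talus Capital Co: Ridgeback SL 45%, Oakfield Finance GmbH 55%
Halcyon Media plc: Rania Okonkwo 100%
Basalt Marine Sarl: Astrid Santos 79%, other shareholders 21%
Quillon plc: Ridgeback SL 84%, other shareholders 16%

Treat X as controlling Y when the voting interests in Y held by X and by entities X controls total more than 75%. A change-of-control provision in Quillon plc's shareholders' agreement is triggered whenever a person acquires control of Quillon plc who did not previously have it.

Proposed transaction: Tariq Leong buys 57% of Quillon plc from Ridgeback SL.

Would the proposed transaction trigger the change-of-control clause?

The purchase adds only to Tariq's holdings (Ridgeback's stake shrinks), so Tariq is the only person who could newly come to control Quillon.
Tariq's largest direct stake is 75% in Oakfield, which does not meet the threshold, so Tariq controls no company.
Neither Tariq nor any entity Tariq controls holds any voting interest in Quillon.
So before the transaction, Tariq does not control Quillon.
After the purchase, Tariq holds 57% of Quillon directly, and Ridgeback's stake falls to 27%.
After the transaction, Tariq's side holds 57% of Quillon, not > 75%, so Tariq still does not control Quillon.
No new person acquires control, so the clause is not triggered.

No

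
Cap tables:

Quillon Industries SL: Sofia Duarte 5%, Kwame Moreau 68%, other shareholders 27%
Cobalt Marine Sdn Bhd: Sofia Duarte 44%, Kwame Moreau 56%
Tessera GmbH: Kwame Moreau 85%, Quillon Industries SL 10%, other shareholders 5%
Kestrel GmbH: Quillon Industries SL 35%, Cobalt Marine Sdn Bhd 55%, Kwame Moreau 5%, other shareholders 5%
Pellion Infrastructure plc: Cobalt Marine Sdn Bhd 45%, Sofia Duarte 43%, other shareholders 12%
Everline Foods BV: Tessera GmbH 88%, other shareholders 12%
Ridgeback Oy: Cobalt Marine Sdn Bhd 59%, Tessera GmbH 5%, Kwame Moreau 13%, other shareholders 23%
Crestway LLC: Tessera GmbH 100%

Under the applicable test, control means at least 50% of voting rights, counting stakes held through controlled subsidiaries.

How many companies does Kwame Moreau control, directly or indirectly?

Kwame holds 68% of Quillon, so Kwame controls Quillon.
Kwame holds 56% of Cobalt, so Kwame controls Cobalt.
Kwame and Quillon together hold 85% + 10% = 95% of Tessera, so Kwame controls Tessera.
Quillon and Cobalt and Kwame together hold 35% + 55% + 5% = 95% of Kestrel, so Kwame controls Kestrel.
Tessera holds 88% of Everline, so Kwame controls Everline.
Cobalt and Tessera and Kwame together hold 59% + 5% + 13% = 77% of Ridgeback, so Kwame controls Ridgeback.
Tessera holds 100% of Crestway, so Kwame controls Crestway.
No other company's threshold is met.
Kwame controls 7 companies.

7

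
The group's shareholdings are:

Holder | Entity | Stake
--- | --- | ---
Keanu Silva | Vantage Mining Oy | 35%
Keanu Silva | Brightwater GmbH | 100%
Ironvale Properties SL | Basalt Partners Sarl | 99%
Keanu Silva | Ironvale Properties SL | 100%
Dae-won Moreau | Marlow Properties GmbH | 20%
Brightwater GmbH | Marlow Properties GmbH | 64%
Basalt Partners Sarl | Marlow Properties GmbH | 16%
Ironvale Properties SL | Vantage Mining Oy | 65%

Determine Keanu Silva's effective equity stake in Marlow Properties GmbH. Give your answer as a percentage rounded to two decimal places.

Keanu reaches Marlow along 2 paths.
Via Ironvale → Basalt: 100% × 99% × 16% = 15.84%.
Via Brightwater: 100% × 64% = 64%.
Total: 15.84% + 64% = 79.84%.

79.84%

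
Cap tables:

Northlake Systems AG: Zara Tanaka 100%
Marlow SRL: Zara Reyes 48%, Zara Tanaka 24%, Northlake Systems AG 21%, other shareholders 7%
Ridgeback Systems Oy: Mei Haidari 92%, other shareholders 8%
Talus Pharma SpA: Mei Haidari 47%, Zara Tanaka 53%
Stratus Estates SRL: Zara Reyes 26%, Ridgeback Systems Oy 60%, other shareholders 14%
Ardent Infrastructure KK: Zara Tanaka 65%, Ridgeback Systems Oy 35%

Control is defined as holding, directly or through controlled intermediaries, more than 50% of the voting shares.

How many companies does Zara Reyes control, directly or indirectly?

Zara Reyes's largest direct stake is 48% in Marlow, which does not meet the threshold.
Zara Reyes controls 0 companies.

0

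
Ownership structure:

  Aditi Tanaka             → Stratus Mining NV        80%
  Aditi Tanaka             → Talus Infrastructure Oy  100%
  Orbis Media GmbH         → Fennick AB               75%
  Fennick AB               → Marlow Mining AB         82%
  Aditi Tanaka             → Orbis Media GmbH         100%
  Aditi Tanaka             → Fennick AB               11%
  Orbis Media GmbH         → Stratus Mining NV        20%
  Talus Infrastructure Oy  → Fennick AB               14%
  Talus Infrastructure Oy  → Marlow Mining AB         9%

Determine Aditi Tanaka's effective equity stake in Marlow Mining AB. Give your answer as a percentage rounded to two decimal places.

Aditi reaches Marlow along 4 paths.
Via Talus → Fennick: 100% × 14% × 82% = 11.48%.
Via Orbis → Fennick: 100% × 75% × 82% = 61.5%.
Via Fennick: 11% × 82% = 9.02%.
Via Talus: 100% × 9% = 9%.
Total: 11.48% + 61.5% + 9.02% + 9% = 91%.
Rounded: 91.00%.

91.00%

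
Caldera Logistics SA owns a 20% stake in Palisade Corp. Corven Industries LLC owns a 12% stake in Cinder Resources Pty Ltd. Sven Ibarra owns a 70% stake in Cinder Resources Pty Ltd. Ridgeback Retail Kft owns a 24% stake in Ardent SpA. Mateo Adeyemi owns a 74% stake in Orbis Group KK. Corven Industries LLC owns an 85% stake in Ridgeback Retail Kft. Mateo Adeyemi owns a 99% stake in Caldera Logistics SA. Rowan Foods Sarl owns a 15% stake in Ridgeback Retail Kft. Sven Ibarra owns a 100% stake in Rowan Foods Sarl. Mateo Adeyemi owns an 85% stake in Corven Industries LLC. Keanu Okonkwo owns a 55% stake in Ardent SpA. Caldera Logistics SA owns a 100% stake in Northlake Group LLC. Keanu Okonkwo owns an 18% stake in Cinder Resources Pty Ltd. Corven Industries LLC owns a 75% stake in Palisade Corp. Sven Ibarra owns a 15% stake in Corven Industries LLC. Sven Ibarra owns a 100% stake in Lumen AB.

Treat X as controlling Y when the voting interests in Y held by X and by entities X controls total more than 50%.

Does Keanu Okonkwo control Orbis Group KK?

Keanu holds 55% of Ardent, so Keanu controls Ardent.
Neither Keanu nor any entity Keanu controls holds any voting interest in Orbis.
So Keanu does not control Orbis.

No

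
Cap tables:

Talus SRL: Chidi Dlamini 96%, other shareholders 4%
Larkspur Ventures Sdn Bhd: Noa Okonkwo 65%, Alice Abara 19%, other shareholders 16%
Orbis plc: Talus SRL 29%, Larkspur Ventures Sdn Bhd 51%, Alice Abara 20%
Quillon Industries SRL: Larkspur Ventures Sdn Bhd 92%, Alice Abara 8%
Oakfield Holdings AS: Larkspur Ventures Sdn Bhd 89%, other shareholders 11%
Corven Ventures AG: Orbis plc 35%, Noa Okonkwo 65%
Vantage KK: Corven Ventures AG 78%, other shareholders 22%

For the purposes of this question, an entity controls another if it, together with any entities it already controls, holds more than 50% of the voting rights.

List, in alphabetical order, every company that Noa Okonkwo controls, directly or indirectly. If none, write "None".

Noa holds 65% of Larkspur, so Noa controls Larkspur.
Larkspur holds 51% of Orbis, so Noa controls Orbis.
Larkspur holds 92% of Quillon, so Noa controls Quillon.
Larkspur holds 89% of Oakfield, so Noa controls Oakfield.
Orbis and Noa together hold 35% + 65% = 100% of Corven, so Noa controls Corven.
Corven holds 78% of Vantage, so Noa controls Vantage.
No other company's threshold is met.

Corven Ventures AG, Larkspur Ventures Sdn Bhd, Oakfield Holdings AS, Orbis plc, Quillon Industries SRL, Vantage KK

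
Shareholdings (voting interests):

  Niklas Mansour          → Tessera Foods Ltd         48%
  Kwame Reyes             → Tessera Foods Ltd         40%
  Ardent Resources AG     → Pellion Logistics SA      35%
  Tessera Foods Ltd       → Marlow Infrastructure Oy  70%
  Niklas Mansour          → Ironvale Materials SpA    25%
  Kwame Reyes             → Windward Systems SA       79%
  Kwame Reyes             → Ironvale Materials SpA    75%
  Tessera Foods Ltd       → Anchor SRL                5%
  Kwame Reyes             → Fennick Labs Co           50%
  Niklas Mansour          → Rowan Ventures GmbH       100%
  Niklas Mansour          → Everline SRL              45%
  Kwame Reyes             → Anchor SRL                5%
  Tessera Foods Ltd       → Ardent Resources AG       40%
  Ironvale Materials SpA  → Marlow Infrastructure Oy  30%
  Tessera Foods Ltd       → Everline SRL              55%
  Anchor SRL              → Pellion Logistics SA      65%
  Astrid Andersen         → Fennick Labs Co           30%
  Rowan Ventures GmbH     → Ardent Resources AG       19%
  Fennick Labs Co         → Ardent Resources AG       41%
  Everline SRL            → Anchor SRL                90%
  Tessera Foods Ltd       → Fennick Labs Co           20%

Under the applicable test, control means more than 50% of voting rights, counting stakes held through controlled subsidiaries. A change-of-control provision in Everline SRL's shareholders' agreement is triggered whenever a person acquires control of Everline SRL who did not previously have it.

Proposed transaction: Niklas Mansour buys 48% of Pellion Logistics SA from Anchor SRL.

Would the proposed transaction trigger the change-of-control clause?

No

The purchase adds only to Niklas's holdings (Anchor's stake shrinks), so Niklas is the only person who could newly come to control Everline.
Niklas holds 100% of Rowan, so Niklas controls Rowan.
In Everline, Niklas's side holds only 45%, not > 50%.
So before the transaction, Niklas does not control Everline.
After the purchase, Niklas holds 48% of Pellion directly, and Anchor's stake falls to 17%.
Niklas's side now holds 48% of Pellion, not > 50%, so Niklas still does not control Pellion.
After the transaction, Niklas's side holds 45% of Everline, not > 50%, so Niklas still does not control Everline.
No new person acquires control, so the clause is not triggered.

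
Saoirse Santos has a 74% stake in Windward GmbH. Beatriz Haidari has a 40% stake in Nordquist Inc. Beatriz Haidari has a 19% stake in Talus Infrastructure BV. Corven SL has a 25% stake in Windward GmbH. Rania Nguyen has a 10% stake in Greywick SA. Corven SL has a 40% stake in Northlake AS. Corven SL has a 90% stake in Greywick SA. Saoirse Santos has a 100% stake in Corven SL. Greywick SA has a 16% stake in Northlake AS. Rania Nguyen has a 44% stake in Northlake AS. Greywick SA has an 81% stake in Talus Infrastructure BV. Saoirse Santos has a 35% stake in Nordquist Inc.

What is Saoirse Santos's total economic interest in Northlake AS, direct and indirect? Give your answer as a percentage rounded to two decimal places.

54.40%

Saoirse reaches Northlake along 2 paths.
Via Corven: 100% × 40% = 40%.
Via Corven → Greywick: 100% × 90% × 16% = 14.4%.
Total: 40% + 14.4% = 54.4%.
Rounded: 54.40%.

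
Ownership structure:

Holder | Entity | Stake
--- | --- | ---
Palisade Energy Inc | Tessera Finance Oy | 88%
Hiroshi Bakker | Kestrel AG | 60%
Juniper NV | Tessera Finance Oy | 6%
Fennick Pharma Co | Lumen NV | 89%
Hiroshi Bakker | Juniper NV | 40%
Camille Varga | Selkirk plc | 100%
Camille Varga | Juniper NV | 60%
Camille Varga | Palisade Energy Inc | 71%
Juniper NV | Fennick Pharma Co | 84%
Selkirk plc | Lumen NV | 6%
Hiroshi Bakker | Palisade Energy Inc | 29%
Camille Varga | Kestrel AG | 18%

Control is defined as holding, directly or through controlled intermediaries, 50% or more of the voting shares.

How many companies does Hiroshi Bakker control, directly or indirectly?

Hiroshi holds 60% of Kestrel, so Hiroshi controls Kestrel.
No other company's threshold is met.
Hiroshi controls 1 company.

1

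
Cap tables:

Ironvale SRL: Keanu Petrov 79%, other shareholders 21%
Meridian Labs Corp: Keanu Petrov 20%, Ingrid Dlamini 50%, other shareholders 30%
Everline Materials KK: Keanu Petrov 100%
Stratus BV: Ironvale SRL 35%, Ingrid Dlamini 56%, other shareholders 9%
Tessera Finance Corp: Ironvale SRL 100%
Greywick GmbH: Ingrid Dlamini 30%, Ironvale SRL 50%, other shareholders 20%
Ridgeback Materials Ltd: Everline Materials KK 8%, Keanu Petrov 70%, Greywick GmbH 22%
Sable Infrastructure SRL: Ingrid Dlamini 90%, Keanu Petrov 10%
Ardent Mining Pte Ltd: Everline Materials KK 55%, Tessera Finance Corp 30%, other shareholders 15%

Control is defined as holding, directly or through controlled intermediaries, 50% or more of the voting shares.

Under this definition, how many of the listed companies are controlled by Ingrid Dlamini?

3

Ingrid holds 50% of Meridian, so Ingrid controls Meridian.
Ingrid holds 56% of Stratus, so Ingrid controls Stratus.
Ingrid holds 90% of Sable, so Ingrid controls Sable.
No other company's threshold is met.
Ingrid controls 3 companies.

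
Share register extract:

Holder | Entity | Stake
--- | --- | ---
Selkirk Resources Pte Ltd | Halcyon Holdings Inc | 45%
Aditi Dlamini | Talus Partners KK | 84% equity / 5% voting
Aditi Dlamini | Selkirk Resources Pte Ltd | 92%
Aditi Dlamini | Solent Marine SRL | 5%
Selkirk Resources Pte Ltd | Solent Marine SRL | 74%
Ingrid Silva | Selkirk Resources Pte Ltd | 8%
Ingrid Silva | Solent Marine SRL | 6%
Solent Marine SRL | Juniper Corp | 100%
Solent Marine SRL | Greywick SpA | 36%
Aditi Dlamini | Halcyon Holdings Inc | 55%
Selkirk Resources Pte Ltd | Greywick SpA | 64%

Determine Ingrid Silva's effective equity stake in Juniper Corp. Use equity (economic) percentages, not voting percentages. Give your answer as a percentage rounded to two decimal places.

11.92%

Ingrid reaches Juniper along 2 paths.
Via Solent: 6% × 100% = 6%.
Via Selkirk → Solent: 8% × 74% × 100% = 5.92%.
Total: 6% + 5.92% = 11.92%.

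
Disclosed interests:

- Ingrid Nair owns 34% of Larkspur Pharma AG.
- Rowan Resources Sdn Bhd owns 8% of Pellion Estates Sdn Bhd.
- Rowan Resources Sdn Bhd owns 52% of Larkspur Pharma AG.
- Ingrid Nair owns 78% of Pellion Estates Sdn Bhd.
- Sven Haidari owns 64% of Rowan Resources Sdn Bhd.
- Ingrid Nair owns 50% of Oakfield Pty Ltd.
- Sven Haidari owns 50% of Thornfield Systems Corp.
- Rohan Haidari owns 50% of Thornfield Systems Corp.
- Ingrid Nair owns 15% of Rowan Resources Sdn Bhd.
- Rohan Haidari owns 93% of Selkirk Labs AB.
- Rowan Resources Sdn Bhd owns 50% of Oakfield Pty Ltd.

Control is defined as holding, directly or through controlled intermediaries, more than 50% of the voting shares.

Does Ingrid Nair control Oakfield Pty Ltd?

No

Ingrid holds 78% of Pellion, so Ingrid controls Pellion.
In Oakfield, Ingrid's side holds only 50%, not > 50%.
So Ingrid does not control Oakfield.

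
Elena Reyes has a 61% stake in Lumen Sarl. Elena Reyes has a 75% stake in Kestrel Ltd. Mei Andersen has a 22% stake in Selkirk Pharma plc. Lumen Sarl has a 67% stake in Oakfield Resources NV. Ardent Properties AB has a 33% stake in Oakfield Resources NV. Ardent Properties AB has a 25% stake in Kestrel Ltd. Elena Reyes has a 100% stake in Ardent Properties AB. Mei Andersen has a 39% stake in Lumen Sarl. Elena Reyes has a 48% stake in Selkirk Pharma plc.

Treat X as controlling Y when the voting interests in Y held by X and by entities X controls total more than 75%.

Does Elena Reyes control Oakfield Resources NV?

No

Elena holds 100% of Ardent, so Elena controls Ardent.
Ardent and Elena together hold 25% + 75% = 100% of Kestrel, so Elena controls Kestrel.
In Oakfield, Elena's side holds only 33%, not > 75%.
So Elena does not control Oakfield.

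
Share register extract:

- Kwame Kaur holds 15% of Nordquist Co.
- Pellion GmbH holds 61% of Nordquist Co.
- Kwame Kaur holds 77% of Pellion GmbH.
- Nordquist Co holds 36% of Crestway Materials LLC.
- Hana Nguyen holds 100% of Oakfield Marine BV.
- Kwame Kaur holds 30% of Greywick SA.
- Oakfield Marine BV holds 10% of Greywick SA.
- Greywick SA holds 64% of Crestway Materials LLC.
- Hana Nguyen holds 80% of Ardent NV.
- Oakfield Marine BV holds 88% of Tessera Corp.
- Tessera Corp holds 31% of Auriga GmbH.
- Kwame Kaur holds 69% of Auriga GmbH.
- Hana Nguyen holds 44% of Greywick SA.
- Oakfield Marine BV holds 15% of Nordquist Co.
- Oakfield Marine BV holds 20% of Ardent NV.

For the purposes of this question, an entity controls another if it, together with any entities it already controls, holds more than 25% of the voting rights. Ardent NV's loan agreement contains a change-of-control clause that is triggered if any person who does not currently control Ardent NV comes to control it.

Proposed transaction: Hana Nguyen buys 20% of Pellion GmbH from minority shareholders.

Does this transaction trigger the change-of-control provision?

No

The purchase changes only Hana's holdings, so Hana is the only person who could newly come to control Ardent.
Hana holds 100% of Oakfield, so Hana controls Oakfield.
Hana and Oakfield together hold 80% + 20% = 100% of Ardent, so Hana controls Ardent.
So Hana already controls Ardent before the transaction.
After the purchase, Hana holds 20% of Pellion directly.
Hana controlled Ardent already, so this is not a new person acquiring control; every other person's position is unchanged or reduced.
No new person acquires control, so the clause is not triggered.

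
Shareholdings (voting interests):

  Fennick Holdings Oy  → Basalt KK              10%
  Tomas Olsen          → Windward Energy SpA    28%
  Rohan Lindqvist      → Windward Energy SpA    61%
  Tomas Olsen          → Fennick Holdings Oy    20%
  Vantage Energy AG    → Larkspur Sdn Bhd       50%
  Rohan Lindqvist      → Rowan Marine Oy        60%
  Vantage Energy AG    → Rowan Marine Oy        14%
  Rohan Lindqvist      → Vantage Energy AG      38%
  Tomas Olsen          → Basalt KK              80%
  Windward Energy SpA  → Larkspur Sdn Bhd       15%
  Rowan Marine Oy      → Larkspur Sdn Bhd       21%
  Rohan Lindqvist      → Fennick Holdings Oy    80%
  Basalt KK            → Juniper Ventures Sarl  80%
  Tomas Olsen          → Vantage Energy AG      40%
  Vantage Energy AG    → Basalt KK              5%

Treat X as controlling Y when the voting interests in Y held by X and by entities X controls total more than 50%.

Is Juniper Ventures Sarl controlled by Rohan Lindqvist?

Rohan holds 61% of Windward, so Rohan controls Windward.
Rohan holds 80% of Fennick, so Rohan controls Fennick.
Rohan holds 60% of Rowan, so Rohan controls Rowan.
Neither Rohan nor any entity Rohan controls holds any voting interest in Juniper.
So Rohan does not control Juniper.

No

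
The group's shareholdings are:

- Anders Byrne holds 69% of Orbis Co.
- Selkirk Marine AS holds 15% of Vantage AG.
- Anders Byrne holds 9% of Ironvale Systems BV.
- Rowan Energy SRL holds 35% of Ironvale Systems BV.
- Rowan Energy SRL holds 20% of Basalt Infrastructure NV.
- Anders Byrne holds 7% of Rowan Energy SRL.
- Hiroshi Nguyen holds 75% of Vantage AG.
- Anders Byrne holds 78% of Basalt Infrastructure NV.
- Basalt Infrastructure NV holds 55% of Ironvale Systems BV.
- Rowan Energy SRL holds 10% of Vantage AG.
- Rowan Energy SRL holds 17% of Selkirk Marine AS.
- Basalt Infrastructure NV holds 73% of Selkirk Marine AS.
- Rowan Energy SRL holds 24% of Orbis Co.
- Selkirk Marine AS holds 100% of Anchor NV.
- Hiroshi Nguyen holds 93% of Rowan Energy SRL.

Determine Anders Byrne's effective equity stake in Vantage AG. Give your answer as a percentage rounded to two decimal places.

9.57%

Anders reaches Vantage along 4 paths.
Via Rowan: 7% × 10% = 0.7%.
Via Rowan → Selkirk: 7% × 17% × 15% = 0.1785%.
Via Rowan → Basalt → Selkirk: 7% × 20% × 73% × 15% = 0.1533%.
Via Basalt → Selkirk: 78% × 73% × 15% = 8.541%.
Total: 0.7% + 0.1785% + 0.1533% + 8.541% = 9.5728%.
Rounded: 9.57%.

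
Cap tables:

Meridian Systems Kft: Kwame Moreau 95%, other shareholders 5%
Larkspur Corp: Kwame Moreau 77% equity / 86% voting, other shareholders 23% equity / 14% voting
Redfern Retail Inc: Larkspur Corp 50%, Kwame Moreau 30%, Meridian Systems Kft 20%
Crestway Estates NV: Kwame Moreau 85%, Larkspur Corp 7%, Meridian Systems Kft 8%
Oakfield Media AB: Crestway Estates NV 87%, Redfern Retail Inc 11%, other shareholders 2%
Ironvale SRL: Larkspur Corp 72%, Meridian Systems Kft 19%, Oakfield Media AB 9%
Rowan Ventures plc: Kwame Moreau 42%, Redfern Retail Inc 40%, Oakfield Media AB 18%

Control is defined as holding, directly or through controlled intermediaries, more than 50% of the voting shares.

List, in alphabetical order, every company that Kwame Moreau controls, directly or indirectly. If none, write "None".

Kwame holds 95% of Meridian, so Kwame controls Meridian.
Kwame holds 86% of Larkspur, so Kwame controls Larkspur.
Larkspur and Kwame and Meridian together hold 50% + 30% + 20% = 100% of Redfern, so Kwame controls Redfern.
Kwame and Larkspur and Meridian together hold 85% + 7% + 8% = 100% of Crestway, so Kwame controls Crestway.
Crestway and Redfern together hold 87% + 11% = 98% of Oakfield, so Kwame controls Oakfield.
Larkspur and Meridian and Oakfield together hold 72% + 19% + 9% = 100% of Ironvale, so Kwame controls Ironvale.
Kwame and Redfern and Oakfield together hold 42% + 40% + 18% = 100% of Rowan, so Kwame controls Rowan.

Crestway Estates NV, Ironvale SRL, Larkspur Corp, Meridian Systems Kft, Oakfield Media AB, Redfern Retail Inc, Rowan Ventures plc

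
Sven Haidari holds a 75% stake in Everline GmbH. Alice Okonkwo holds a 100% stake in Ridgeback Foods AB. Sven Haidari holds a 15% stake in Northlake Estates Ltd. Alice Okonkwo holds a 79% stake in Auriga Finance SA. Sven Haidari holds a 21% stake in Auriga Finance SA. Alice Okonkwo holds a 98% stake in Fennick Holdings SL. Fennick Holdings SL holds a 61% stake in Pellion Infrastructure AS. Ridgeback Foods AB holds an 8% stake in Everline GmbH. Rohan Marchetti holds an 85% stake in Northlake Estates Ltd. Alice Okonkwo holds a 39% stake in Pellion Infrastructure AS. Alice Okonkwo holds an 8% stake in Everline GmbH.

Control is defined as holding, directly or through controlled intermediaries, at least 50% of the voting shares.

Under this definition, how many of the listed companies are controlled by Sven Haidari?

1

Sven holds 75% of Everline, so Sven controls Everline.
No other company's threshold is met.
Sven controls 1 company.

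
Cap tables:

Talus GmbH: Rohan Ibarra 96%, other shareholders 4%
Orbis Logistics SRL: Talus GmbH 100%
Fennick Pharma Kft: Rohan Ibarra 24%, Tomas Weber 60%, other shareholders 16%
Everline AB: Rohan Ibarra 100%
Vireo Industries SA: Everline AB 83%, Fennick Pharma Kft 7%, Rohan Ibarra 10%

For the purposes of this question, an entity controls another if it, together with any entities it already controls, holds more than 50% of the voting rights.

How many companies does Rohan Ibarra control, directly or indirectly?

Rohan holds 96% of Talus, so Rohan controls Talus.
Talus holds 100% of Orbis, so Rohan controls Orbis.
Rohan holds 100% of Everline, so Rohan controls Everline.
Everline and Rohan together hold 83% + 10% = 93% of Vireo, so Rohan controls Vireo.
No other company's threshold is met.
Rohan controls 4 companies.

4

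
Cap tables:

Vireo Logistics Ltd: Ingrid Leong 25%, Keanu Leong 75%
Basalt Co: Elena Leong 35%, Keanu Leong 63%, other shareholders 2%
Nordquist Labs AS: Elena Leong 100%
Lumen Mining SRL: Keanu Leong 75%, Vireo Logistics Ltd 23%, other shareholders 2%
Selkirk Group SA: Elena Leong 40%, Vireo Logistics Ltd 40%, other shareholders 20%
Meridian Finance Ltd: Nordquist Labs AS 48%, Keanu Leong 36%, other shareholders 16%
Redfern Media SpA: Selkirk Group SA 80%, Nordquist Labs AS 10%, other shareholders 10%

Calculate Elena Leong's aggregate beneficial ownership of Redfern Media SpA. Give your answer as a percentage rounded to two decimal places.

Elena reaches Redfern along 2 paths.
Via Selkirk: 40% × 80% = 32%.
Via Nordquist: 100% × 10% = 10%.
Total: 32% + 10% = 42%.
Rounded: 42.00%.

42.00%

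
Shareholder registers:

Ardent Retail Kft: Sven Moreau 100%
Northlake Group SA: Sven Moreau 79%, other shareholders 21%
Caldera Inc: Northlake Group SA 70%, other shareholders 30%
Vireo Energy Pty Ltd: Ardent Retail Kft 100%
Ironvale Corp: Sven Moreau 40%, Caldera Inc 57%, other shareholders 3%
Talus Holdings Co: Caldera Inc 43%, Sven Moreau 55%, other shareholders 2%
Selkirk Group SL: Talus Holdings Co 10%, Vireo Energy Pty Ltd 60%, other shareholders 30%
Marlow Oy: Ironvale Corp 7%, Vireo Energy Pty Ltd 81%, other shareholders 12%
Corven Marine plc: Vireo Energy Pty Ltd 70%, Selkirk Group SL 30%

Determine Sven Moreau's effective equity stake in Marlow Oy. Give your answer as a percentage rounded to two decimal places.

86.01%

Sven reaches Marlow along 3 paths.
Via Ironvale: 40% × 7% = 2.8%.
Via Northlake → Caldera → Ironvale: 79% × 70% × 57% × 7% = 2.20647%.
Via Ardent → Vireo: 100% × 100% × 81% = 81%.
Total: 2.8% + 2.20647% + 81% = 86.00647%.
Rounded: 86.01%.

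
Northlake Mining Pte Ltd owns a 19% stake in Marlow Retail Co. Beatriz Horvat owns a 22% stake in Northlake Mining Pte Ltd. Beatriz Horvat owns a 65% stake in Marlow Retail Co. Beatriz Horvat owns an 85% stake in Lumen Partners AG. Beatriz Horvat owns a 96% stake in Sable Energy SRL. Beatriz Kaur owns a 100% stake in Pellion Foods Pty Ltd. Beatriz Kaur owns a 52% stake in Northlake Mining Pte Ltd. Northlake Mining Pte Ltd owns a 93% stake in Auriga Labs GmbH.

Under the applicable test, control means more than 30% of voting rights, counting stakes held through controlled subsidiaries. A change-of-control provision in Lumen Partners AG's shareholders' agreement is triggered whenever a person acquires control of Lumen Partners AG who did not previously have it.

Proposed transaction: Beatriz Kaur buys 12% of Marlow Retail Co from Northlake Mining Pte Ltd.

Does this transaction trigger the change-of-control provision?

No

The purchase adds only to Beatriz Kaur's holdings (Northlake's stake shrinks), so Beatriz Kaur is the only person who could newly come to control Lumen.
Beatriz Kaur holds 52% of Northlake, so Beatriz Kaur controls Northlake.
Beatriz Kaur holds 100% of Pellion, so Beatriz Kaur controls Pellion.
Northlake holds 93% of Auriga, so Beatriz Kaur controls Auriga.
Neither Beatriz Kaur nor any entity Beatriz Kaur controls holds any voting interest in Lumen.
So before the transaction, Beatriz Kaur does not control Lumen.
After the purchase, Beatriz Kaur holds 12% of Marlow directly, and Northlake's stake falls to 7%.
Beatriz Kaur's side now holds 7% + 12% = 19% of Marlow, not > 30%, so Beatriz Kaur still does not control Marlow.
After the transaction, neither Beatriz Kaur nor any entity Beatriz Kaur controls holds a voting interest in Lumen, so Beatriz Kaur still does not control it.
No new person acquires control, so the clause is not triggered.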